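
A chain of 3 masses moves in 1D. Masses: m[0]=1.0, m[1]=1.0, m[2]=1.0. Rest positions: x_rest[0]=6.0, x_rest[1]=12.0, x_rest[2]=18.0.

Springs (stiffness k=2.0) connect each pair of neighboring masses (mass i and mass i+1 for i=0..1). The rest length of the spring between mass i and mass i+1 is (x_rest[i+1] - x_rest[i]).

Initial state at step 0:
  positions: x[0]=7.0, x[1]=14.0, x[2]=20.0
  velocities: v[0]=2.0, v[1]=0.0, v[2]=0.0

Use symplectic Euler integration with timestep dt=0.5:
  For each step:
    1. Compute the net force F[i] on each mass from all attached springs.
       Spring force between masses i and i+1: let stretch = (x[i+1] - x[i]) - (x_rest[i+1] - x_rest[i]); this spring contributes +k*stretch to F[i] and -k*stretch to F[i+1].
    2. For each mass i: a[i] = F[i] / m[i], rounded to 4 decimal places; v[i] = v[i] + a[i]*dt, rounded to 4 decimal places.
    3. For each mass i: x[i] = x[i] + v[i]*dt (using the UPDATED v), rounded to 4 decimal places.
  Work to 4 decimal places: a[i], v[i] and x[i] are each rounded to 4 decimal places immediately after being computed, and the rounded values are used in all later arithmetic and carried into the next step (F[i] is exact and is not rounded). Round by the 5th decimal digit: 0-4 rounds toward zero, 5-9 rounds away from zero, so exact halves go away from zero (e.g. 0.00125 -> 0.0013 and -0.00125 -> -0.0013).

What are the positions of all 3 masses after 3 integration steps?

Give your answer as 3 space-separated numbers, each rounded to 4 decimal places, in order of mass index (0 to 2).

Step 0: x=[7.0000 14.0000 20.0000] v=[2.0000 0.0000 0.0000]
Step 1: x=[8.5000 13.5000 20.0000] v=[3.0000 -1.0000 0.0000]
Step 2: x=[9.5000 13.7500 19.7500] v=[2.0000 0.5000 -0.5000]
Step 3: x=[9.6250 14.8750 19.5000] v=[0.2500 2.2500 -0.5000]

Answer: 9.6250 14.8750 19.5000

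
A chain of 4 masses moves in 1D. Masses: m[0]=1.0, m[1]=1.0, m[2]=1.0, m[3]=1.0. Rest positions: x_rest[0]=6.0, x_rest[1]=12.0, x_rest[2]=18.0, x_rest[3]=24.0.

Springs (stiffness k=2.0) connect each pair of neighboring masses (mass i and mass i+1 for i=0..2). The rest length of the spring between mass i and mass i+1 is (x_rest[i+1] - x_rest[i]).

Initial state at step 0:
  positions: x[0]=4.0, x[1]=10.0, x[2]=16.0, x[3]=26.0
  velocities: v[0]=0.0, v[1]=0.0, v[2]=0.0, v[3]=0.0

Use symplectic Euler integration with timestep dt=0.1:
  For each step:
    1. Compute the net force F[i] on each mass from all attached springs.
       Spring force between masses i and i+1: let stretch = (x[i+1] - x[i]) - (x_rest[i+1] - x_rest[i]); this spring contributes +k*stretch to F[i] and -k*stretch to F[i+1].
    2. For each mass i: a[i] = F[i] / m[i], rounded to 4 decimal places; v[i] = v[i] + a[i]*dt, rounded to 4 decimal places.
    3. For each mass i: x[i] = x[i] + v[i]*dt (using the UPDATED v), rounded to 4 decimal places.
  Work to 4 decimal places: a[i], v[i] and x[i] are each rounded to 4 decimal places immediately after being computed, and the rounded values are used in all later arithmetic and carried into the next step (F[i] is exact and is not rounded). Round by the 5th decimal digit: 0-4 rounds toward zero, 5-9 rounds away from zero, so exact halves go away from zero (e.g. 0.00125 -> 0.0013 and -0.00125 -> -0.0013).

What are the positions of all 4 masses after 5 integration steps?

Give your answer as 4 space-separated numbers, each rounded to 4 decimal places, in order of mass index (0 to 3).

Answer: 4.0008 10.0516 17.0399 24.9076

Derivation:
Step 0: x=[4.0000 10.0000 16.0000 26.0000] v=[0.0000 0.0000 0.0000 0.0000]
Step 1: x=[4.0000 10.0000 16.0800 25.9200] v=[0.0000 0.0000 0.8000 -0.8000]
Step 2: x=[4.0000 10.0016 16.2352 25.7632] v=[0.0000 0.0160 1.5520 -1.5680]
Step 3: x=[4.0000 10.0078 16.4563 25.5358] v=[0.0003 0.0624 2.2109 -2.2736]
Step 4: x=[4.0002 10.0229 16.7300 25.2469] v=[0.0019 0.1505 2.7371 -2.8895]
Step 5: x=[4.0008 10.0516 17.0399 24.9076] v=[0.0064 0.2874 3.0991 -3.3929]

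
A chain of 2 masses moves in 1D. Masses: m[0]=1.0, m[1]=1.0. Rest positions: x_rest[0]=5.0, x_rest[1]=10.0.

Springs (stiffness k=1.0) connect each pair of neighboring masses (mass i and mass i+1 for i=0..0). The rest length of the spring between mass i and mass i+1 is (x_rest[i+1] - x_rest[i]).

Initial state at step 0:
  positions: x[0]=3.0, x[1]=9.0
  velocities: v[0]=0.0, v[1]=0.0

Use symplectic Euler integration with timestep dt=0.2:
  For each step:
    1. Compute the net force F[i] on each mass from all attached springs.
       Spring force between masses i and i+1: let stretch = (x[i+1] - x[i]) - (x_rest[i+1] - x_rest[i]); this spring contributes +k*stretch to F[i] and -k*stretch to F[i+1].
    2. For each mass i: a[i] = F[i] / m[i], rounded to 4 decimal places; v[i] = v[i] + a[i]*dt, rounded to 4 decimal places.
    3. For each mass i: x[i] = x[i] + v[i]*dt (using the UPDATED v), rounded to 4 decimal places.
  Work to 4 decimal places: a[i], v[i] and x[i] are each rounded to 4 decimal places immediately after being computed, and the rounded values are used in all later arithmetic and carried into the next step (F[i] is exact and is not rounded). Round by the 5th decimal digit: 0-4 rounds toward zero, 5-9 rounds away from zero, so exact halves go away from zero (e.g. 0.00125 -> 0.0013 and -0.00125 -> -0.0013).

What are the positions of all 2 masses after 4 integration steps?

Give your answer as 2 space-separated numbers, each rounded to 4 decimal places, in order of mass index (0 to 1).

Step 0: x=[3.0000 9.0000] v=[0.0000 0.0000]
Step 1: x=[3.0400 8.9600] v=[0.2000 -0.2000]
Step 2: x=[3.1168 8.8832] v=[0.3840 -0.3840]
Step 3: x=[3.2243 8.7757] v=[0.5373 -0.5373]
Step 4: x=[3.3538 8.6462] v=[0.6476 -0.6476]

Answer: 3.3538 8.6462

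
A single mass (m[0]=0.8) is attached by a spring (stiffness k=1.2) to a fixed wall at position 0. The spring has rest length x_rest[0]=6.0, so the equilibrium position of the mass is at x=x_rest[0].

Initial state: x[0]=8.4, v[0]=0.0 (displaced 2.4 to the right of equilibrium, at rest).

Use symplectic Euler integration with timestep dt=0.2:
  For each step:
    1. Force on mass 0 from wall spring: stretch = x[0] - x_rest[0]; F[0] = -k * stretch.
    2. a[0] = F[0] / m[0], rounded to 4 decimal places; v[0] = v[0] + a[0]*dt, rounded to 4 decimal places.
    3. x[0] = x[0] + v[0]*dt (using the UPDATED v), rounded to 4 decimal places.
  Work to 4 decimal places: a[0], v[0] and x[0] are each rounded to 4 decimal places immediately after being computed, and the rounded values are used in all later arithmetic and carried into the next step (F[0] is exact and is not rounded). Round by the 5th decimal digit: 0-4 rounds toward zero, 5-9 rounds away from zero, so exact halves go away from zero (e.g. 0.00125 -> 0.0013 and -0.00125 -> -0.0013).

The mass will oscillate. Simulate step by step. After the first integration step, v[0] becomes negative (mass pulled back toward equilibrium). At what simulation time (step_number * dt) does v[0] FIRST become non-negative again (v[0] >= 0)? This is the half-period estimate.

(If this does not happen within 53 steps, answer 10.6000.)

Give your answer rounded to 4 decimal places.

Answer: 2.6000

Derivation:
Step 0: x=[8.4000] v=[0.0000]
Step 1: x=[8.2560] v=[-0.7200]
Step 2: x=[7.9766] v=[-1.3968]
Step 3: x=[7.5786] v=[-1.9898]
Step 4: x=[7.0859] v=[-2.4634]
Step 5: x=[6.5281] v=[-2.7892]
Step 6: x=[5.9386] v=[-2.9476]
Step 7: x=[5.3528] v=[-2.9292]
Step 8: x=[4.8058] v=[-2.7350]
Step 9: x=[4.3305] v=[-2.3767]
Step 10: x=[3.9553] v=[-1.8758]
Step 11: x=[3.7028] v=[-1.2624]
Step 12: x=[3.5882] v=[-0.5732]
Step 13: x=[3.6183] v=[0.1503]
First v>=0 after going negative at step 13, time=2.6000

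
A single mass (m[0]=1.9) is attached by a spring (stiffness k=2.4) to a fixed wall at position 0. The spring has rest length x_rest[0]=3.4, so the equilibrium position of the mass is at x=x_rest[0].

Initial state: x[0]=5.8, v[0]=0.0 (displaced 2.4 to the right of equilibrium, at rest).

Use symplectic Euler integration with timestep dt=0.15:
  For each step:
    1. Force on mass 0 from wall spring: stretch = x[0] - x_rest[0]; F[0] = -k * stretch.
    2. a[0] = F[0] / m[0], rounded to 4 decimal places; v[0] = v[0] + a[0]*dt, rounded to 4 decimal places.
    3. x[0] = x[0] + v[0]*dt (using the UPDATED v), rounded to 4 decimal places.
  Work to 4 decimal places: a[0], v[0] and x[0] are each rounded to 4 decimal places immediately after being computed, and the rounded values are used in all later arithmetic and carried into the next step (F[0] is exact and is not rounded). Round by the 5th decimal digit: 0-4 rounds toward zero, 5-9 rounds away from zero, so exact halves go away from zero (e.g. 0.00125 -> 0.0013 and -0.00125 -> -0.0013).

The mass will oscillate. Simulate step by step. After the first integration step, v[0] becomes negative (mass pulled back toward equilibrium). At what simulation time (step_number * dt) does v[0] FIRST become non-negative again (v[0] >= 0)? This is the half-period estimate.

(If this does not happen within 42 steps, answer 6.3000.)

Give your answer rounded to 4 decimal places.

Step 0: x=[5.8000] v=[0.0000]
Step 1: x=[5.7318] v=[-0.4547]
Step 2: x=[5.5973] v=[-0.8965]
Step 3: x=[5.4004] v=[-1.3128]
Step 4: x=[5.1466] v=[-1.6918]
Step 5: x=[4.8432] v=[-2.0227]
Step 6: x=[4.4988] v=[-2.2962]
Step 7: x=[4.1231] v=[-2.5044]
Step 8: x=[3.7269] v=[-2.6414]
Step 9: x=[3.3214] v=[-2.7033]
Step 10: x=[2.9181] v=[-2.6884]
Step 11: x=[2.5285] v=[-2.5971]
Step 12: x=[2.1637] v=[-2.4320]
Step 13: x=[1.8340] v=[-2.1978]
Step 14: x=[1.5488] v=[-1.9011]
Step 15: x=[1.3163] v=[-1.5503]
Step 16: x=[1.1430] v=[-1.1555]
Step 17: x=[1.0338] v=[-0.7279]
Step 18: x=[0.9919] v=[-0.2796]
Step 19: x=[1.0184] v=[0.1767]
First v>=0 after going negative at step 19, time=2.8500

Answer: 2.8500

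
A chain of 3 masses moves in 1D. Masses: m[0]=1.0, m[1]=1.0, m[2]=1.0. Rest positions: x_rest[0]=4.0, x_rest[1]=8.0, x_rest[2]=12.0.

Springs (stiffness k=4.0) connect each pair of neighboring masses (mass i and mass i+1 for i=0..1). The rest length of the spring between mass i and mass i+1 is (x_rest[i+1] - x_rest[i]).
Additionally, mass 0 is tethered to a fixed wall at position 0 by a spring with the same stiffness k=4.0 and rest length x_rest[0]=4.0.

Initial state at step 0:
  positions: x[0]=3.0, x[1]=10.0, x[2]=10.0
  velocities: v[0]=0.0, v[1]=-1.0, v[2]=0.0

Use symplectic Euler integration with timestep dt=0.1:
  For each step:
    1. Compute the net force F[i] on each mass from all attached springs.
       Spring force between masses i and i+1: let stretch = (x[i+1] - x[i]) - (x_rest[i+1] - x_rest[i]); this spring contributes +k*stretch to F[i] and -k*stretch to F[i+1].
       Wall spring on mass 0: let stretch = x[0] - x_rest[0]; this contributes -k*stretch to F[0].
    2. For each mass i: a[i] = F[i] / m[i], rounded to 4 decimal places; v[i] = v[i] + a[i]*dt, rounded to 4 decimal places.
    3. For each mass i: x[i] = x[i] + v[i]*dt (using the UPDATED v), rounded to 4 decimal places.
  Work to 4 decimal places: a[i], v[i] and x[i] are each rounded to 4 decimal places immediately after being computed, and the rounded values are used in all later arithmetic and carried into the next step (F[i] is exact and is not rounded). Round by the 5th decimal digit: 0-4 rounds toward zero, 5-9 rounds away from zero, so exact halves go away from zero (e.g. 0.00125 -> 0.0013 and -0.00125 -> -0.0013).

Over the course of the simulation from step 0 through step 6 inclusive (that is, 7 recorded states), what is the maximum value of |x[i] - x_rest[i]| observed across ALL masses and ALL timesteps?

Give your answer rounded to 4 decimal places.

Answer: 2.1367

Derivation:
Step 0: x=[3.0000 10.0000 10.0000] v=[0.0000 -1.0000 0.0000]
Step 1: x=[3.1600 9.6200 10.1600] v=[1.6000 -3.8000 1.6000]
Step 2: x=[3.4520 9.0032 10.4584] v=[2.9200 -6.1680 2.9840]
Step 3: x=[3.8280 8.2226 10.8586] v=[3.7597 -7.8064 4.0019]
Step 4: x=[4.2266 7.3716 11.3134] v=[3.9863 -8.5098 4.5475]
Step 5: x=[4.5820 6.5525 11.7705] v=[3.5537 -8.1911 4.5708]
Step 6: x=[4.8329 5.8633 12.1789] v=[2.5091 -6.8921 4.0836]
Max displacement = 2.1367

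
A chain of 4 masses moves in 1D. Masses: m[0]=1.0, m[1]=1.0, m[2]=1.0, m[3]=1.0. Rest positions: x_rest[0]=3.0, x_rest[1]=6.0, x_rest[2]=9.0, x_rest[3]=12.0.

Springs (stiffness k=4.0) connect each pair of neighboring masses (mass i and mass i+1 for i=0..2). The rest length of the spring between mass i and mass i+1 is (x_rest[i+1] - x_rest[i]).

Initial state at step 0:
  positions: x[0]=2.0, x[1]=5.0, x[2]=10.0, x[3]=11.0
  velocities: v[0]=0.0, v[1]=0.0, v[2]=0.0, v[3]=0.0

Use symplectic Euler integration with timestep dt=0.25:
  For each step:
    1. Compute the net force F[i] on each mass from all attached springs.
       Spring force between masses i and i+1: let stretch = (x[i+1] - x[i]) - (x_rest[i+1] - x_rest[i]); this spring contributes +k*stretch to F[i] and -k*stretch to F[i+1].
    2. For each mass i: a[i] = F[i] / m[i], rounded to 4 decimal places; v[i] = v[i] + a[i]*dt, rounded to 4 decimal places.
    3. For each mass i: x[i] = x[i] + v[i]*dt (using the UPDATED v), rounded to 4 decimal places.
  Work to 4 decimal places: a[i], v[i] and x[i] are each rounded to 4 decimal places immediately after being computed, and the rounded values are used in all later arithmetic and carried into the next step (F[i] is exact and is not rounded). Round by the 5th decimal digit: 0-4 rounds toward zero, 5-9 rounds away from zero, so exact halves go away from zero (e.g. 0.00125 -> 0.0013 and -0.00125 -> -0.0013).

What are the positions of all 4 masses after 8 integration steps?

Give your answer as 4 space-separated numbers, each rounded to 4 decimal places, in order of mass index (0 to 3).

Answer: 2.2067 6.4701 8.5887 10.7350

Derivation:
Step 0: x=[2.0000 5.0000 10.0000 11.0000] v=[0.0000 0.0000 0.0000 0.0000]
Step 1: x=[2.0000 5.5000 9.0000 11.5000] v=[0.0000 2.0000 -4.0000 2.0000]
Step 2: x=[2.1250 6.0000 7.7500 12.1250] v=[0.5000 2.0000 -5.0000 2.5000]
Step 3: x=[2.4688 5.9688 7.1563 12.4063] v=[1.3750 -0.1250 -2.3750 1.1250]
Step 4: x=[2.9376 5.3594 7.5782 12.1251] v=[1.8750 -2.4375 1.6875 -1.1250]
Step 5: x=[3.2618 4.6993 8.5821 11.4571] v=[1.2968 -2.6405 4.0156 -2.6719]
Step 6: x=[3.1954 4.6505 9.3341 10.8204] v=[-0.2657 -0.1952 3.0078 -2.5469]
Step 7: x=[2.7428 5.4088 9.2867 10.5621] v=[-1.8106 3.0333 -0.1895 -1.0332]
Step 8: x=[2.2067 6.4701 8.5887 10.7350] v=[-2.1446 4.2452 -2.7920 0.6914]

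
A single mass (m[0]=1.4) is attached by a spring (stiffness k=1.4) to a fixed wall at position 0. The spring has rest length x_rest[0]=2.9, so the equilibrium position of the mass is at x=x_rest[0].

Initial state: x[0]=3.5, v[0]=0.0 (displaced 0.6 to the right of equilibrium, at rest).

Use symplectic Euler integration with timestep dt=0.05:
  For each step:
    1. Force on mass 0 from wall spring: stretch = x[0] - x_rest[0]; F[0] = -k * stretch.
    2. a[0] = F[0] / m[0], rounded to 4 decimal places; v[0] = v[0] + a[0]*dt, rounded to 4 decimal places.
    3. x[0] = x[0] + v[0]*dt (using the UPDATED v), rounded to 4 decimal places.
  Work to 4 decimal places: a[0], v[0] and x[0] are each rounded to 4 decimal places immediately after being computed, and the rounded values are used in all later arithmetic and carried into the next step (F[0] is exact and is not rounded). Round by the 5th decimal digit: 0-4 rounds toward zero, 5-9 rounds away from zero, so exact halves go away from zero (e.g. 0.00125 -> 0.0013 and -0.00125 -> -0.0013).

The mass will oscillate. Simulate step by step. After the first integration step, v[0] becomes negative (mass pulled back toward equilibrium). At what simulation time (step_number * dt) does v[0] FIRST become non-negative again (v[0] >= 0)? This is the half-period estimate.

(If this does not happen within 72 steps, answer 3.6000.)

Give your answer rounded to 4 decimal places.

Step 0: x=[3.5000] v=[0.0000]
Step 1: x=[3.4985] v=[-0.0300]
Step 2: x=[3.4955] v=[-0.0599]
Step 3: x=[3.4910] v=[-0.0897]
Step 4: x=[3.4850] v=[-0.1193]
Step 5: x=[3.4776] v=[-0.1486]
Step 6: x=[3.4687] v=[-0.1775]
Step 7: x=[3.4584] v=[-0.2059]
Step 8: x=[3.4467] v=[-0.2338]
Step 9: x=[3.4336] v=[-0.2611]
Step 10: x=[3.4192] v=[-0.2878]
Step 11: x=[3.4035] v=[-0.3138]
Step 12: x=[3.3866] v=[-0.3390]
Step 13: x=[3.3684] v=[-0.3633]
Step 14: x=[3.3491] v=[-0.3867]
Step 15: x=[3.3286] v=[-0.4092]
Step 16: x=[3.3071] v=[-0.4306]
Step 17: x=[3.2846] v=[-0.4510]
Step 18: x=[3.2611] v=[-0.4702]
Step 19: x=[3.2367] v=[-0.4883]
Step 20: x=[3.2114] v=[-0.5051]
Step 21: x=[3.1854] v=[-0.5207]
Step 22: x=[3.1587] v=[-0.5350]
Step 23: x=[3.1313] v=[-0.5479]
Step 24: x=[3.1033] v=[-0.5595]
Step 25: x=[3.0748] v=[-0.5697]
Step 26: x=[3.0459] v=[-0.5784]
Step 27: x=[3.0166] v=[-0.5857]
Step 28: x=[2.9870] v=[-0.5915]
Step 29: x=[2.9572] v=[-0.5959]
Step 30: x=[2.9273] v=[-0.5988]
Step 31: x=[2.8973] v=[-0.6002]
Step 32: x=[2.8673] v=[-0.6001]
Step 33: x=[2.8374] v=[-0.5985]
Step 34: x=[2.8076] v=[-0.5954]
Step 35: x=[2.7781] v=[-0.5908]
Step 36: x=[2.7489] v=[-0.5847]
Step 37: x=[2.7200] v=[-0.5771]
Step 38: x=[2.6916] v=[-0.5681]
Step 39: x=[2.6637] v=[-0.5577]
Step 40: x=[2.6364] v=[-0.5459]
Step 41: x=[2.6098] v=[-0.5327]
Step 42: x=[2.5839] v=[-0.5182]
Step 43: x=[2.5588] v=[-0.5024]
Step 44: x=[2.5345] v=[-0.4853]
Step 45: x=[2.5112] v=[-0.4670]
Step 46: x=[2.4888] v=[-0.4476]
Step 47: x=[2.4675] v=[-0.4270]
Step 48: x=[2.4472] v=[-0.4054]
Step 49: x=[2.4281] v=[-0.3828]
Step 50: x=[2.4101] v=[-0.3592]
Step 51: x=[2.3934] v=[-0.3347]
Step 52: x=[2.3779] v=[-0.3094]
Step 53: x=[2.3637] v=[-0.2833]
Step 54: x=[2.3509] v=[-0.2565]
Step 55: x=[2.3395] v=[-0.2290]
Step 56: x=[2.3295] v=[-0.2010]
Step 57: x=[2.3209] v=[-0.1725]
Step 58: x=[2.3137] v=[-0.1435]
Step 59: x=[2.3080] v=[-0.1142]
Step 60: x=[2.3038] v=[-0.0846]
Step 61: x=[2.3011] v=[-0.0548]
Step 62: x=[2.2999] v=[-0.0249]
Step 63: x=[2.3002] v=[0.0051]
First v>=0 after going negative at step 63, time=3.1500

Answer: 3.1500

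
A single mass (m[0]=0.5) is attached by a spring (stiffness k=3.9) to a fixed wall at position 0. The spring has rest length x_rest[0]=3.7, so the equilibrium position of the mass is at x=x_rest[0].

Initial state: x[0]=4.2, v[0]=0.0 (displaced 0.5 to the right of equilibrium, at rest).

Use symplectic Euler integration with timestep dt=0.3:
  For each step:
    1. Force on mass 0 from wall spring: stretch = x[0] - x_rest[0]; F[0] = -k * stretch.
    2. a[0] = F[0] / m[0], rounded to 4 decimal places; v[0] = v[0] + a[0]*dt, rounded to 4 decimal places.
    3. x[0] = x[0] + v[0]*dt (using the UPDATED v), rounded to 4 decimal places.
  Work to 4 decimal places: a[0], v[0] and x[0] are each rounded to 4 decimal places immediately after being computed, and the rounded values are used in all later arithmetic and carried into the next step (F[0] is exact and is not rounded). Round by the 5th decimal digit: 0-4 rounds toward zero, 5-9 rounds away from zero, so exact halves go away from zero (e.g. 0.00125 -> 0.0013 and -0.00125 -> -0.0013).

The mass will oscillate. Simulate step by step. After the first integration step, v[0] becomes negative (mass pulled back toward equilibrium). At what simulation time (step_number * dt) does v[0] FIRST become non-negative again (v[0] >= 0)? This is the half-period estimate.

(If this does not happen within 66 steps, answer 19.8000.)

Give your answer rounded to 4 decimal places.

Answer: 1.2000

Derivation:
Step 0: x=[4.2000] v=[0.0000]
Step 1: x=[3.8490] v=[-1.1700]
Step 2: x=[3.3934] v=[-1.5187]
Step 3: x=[3.1530] v=[-0.8013]
Step 4: x=[3.2966] v=[0.4787]
First v>=0 after going negative at step 4, time=1.2000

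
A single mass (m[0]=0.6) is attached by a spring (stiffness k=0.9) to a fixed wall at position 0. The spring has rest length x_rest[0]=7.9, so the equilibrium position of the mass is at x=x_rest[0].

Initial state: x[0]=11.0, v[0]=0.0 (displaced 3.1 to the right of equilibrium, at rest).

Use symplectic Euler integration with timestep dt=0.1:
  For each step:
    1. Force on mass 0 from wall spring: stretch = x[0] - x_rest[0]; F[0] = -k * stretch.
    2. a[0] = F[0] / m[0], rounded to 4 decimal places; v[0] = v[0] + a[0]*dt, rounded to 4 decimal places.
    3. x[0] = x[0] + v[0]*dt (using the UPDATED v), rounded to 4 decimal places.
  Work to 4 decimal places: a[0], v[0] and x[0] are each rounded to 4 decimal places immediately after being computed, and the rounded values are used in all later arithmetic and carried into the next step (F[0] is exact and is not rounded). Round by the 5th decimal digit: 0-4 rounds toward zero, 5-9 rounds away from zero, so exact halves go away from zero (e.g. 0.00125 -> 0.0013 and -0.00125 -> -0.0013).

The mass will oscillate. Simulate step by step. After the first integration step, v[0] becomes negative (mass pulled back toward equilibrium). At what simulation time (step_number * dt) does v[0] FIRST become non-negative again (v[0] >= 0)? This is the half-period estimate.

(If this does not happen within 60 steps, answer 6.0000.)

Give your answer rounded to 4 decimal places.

Step 0: x=[11.0000] v=[0.0000]
Step 1: x=[10.9535] v=[-0.4650]
Step 2: x=[10.8612] v=[-0.9230]
Step 3: x=[10.7245] v=[-1.3672]
Step 4: x=[10.5454] v=[-1.7909]
Step 5: x=[10.3266] v=[-2.1877]
Step 6: x=[10.0714] v=[-2.5517]
Step 7: x=[9.7837] v=[-2.8774]
Step 8: x=[9.4677] v=[-3.1600]
Step 9: x=[9.1282] v=[-3.3952]
Step 10: x=[8.7703] v=[-3.5794]
Step 11: x=[8.3993] v=[-3.7100]
Step 12: x=[8.0208] v=[-3.7849]
Step 13: x=[7.6405] v=[-3.8030]
Step 14: x=[7.2641] v=[-3.7641]
Step 15: x=[6.8972] v=[-3.6687]
Step 16: x=[6.5454] v=[-3.5183]
Step 17: x=[6.2139] v=[-3.3151]
Step 18: x=[5.9077] v=[-3.0622]
Step 19: x=[5.6314] v=[-2.7634]
Step 20: x=[5.3891] v=[-2.4231]
Step 21: x=[5.1845] v=[-2.0465]
Step 22: x=[5.0206] v=[-1.6392]
Step 23: x=[4.8999] v=[-1.2073]
Step 24: x=[4.8242] v=[-0.7573]
Step 25: x=[4.7946] v=[-0.2959]
Step 26: x=[4.8116] v=[0.1699]
First v>=0 after going negative at step 26, time=2.6000

Answer: 2.6000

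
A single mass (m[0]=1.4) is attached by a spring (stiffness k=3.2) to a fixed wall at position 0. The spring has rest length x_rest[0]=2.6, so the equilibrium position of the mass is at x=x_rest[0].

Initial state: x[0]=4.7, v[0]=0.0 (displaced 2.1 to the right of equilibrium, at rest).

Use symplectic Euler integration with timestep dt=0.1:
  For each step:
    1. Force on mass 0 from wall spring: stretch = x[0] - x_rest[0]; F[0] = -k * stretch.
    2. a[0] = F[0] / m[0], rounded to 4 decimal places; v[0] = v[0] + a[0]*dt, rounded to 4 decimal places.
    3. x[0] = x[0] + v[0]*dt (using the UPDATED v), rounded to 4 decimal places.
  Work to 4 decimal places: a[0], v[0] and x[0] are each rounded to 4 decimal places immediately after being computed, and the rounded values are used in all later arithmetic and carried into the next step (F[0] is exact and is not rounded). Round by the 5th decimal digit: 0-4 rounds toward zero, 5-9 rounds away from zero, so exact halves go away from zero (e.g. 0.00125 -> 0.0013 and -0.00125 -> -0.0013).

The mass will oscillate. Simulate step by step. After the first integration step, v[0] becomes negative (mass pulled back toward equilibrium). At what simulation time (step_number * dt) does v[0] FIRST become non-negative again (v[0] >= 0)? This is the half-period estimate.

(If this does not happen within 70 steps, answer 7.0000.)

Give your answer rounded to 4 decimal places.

Answer: 2.1000

Derivation:
Step 0: x=[4.7000] v=[0.0000]
Step 1: x=[4.6520] v=[-0.4800]
Step 2: x=[4.5571] v=[-0.9490]
Step 3: x=[4.4175] v=[-1.3963]
Step 4: x=[4.2363] v=[-1.8117]
Step 5: x=[4.0177] v=[-2.1857]
Step 6: x=[3.7667] v=[-2.5098]
Step 7: x=[3.4891] v=[-2.7765]
Step 8: x=[3.1911] v=[-2.9797]
Step 9: x=[2.8796] v=[-3.1148]
Step 10: x=[2.5617] v=[-3.1787]
Step 11: x=[2.2447] v=[-3.1700]
Step 12: x=[1.9358] v=[-3.0888]
Step 13: x=[1.6421] v=[-2.9370]
Step 14: x=[1.3703] v=[-2.7181]
Step 15: x=[1.1266] v=[-2.4370]
Step 16: x=[0.9166] v=[-2.1002]
Step 17: x=[0.7451] v=[-1.7154]
Step 18: x=[0.6160] v=[-1.2914]
Step 19: x=[0.5322] v=[-0.8379]
Step 20: x=[0.4957] v=[-0.3653]
Step 21: x=[0.5073] v=[0.1157]
First v>=0 after going negative at step 21, time=2.1000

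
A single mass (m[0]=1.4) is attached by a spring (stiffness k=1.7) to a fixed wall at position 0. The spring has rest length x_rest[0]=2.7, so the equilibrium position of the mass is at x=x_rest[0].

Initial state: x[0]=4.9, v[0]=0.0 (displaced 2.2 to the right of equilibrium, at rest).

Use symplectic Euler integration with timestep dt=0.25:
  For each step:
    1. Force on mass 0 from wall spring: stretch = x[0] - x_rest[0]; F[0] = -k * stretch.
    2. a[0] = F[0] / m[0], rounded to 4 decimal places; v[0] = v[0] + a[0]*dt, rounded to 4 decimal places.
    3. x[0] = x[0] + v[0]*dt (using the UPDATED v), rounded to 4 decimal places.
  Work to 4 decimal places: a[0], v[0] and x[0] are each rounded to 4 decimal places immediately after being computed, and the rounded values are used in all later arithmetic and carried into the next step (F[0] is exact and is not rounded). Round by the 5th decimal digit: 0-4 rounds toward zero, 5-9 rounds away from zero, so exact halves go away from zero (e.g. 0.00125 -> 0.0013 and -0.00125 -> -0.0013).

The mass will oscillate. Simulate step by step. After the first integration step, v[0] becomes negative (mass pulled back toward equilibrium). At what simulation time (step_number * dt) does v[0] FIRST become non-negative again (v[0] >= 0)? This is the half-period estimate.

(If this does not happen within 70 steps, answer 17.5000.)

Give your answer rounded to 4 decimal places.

Answer: 3.0000

Derivation:
Step 0: x=[4.9000] v=[0.0000]
Step 1: x=[4.7330] v=[-0.6679]
Step 2: x=[4.4117] v=[-1.2851]
Step 3: x=[3.9605] v=[-1.8047]
Step 4: x=[3.4137] v=[-2.1874]
Step 5: x=[2.8127] v=[-2.4041]
Step 6: x=[2.2031] v=[-2.4383]
Step 7: x=[1.6312] v=[-2.2875]
Step 8: x=[1.1404] v=[-1.9631]
Step 9: x=[0.7680] v=[-1.4897]
Step 10: x=[0.5422] v=[-0.9032]
Step 11: x=[0.4802] v=[-0.2482]
Step 12: x=[0.5866] v=[0.4257]
First v>=0 after going negative at step 12, time=3.0000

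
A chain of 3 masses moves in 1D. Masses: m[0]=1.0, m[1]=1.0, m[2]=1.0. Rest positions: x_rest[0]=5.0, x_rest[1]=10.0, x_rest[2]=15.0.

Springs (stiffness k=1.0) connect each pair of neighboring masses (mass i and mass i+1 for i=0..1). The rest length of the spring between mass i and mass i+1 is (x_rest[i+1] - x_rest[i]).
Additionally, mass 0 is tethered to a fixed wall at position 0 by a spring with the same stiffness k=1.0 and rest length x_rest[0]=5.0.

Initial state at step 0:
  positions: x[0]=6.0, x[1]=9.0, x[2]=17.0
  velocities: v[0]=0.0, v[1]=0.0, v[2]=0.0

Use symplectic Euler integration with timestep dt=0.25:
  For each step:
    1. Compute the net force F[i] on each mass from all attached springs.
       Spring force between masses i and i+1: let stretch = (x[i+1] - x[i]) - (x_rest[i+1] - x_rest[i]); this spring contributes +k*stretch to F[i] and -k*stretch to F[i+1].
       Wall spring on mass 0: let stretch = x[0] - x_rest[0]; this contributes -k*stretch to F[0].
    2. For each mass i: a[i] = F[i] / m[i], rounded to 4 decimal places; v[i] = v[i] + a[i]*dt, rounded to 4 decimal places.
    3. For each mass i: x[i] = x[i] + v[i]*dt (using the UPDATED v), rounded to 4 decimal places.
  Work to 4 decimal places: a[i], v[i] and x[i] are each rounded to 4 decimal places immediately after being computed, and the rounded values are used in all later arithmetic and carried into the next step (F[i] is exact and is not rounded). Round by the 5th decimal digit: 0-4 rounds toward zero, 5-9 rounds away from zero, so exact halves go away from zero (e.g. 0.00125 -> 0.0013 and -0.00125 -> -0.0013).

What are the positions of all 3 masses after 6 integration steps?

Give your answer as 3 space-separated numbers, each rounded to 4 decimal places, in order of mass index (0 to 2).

Answer: 4.3739 12.1263 14.8069

Derivation:
Step 0: x=[6.0000 9.0000 17.0000] v=[0.0000 0.0000 0.0000]
Step 1: x=[5.8125 9.3125 16.8125] v=[-0.7500 1.2500 -0.7500]
Step 2: x=[5.4805 9.8750 16.4688] v=[-1.3281 2.2500 -1.3750]
Step 3: x=[5.0806 10.5750 16.0254] v=[-1.5996 2.7998 -1.7735]
Step 4: x=[4.7066 11.2722 15.5539] v=[-1.4962 2.7888 -1.8861]
Step 5: x=[4.4487 11.8267 15.1273] v=[-1.0315 2.2178 -1.7065]
Step 6: x=[4.3739 12.1263 14.8069] v=[-0.2992 1.1985 -1.2817]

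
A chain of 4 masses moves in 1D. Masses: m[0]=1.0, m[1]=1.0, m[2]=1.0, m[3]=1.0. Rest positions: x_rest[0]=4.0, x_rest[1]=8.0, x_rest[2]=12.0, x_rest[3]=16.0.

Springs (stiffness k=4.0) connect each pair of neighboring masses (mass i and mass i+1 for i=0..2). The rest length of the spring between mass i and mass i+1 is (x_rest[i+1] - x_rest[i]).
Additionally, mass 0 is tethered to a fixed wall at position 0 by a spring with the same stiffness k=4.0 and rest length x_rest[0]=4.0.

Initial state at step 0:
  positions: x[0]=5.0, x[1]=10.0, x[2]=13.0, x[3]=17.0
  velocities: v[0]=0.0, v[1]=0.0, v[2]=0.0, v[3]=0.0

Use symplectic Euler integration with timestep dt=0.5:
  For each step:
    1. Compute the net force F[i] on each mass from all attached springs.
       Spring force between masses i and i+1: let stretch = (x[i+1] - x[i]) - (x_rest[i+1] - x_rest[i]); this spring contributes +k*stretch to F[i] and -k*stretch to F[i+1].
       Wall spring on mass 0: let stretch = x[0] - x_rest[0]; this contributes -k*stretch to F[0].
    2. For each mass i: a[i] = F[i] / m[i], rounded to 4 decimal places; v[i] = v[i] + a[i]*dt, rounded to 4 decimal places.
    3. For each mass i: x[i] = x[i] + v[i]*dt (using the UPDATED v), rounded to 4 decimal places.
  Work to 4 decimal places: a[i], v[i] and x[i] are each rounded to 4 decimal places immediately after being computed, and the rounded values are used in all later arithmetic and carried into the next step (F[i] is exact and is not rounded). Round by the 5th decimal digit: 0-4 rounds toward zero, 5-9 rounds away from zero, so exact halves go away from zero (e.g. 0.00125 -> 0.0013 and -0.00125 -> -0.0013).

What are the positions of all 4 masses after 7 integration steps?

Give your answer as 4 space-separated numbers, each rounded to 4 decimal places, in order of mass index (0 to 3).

Step 0: x=[5.0000 10.0000 13.0000 17.0000] v=[0.0000 0.0000 0.0000 0.0000]
Step 1: x=[5.0000 8.0000 14.0000 17.0000] v=[0.0000 -4.0000 2.0000 0.0000]
Step 2: x=[3.0000 9.0000 12.0000 18.0000] v=[-4.0000 2.0000 -4.0000 2.0000]
Step 3: x=[4.0000 7.0000 13.0000 17.0000] v=[2.0000 -4.0000 2.0000 -2.0000]
Step 4: x=[4.0000 8.0000 12.0000 16.0000] v=[0.0000 2.0000 -2.0000 -2.0000]
Step 5: x=[4.0000 9.0000 11.0000 15.0000] v=[0.0000 2.0000 -2.0000 -2.0000]
Step 6: x=[5.0000 7.0000 12.0000 14.0000] v=[2.0000 -4.0000 2.0000 -2.0000]
Step 7: x=[3.0000 8.0000 10.0000 15.0000] v=[-4.0000 2.0000 -4.0000 2.0000]

Answer: 3.0000 8.0000 10.0000 15.0000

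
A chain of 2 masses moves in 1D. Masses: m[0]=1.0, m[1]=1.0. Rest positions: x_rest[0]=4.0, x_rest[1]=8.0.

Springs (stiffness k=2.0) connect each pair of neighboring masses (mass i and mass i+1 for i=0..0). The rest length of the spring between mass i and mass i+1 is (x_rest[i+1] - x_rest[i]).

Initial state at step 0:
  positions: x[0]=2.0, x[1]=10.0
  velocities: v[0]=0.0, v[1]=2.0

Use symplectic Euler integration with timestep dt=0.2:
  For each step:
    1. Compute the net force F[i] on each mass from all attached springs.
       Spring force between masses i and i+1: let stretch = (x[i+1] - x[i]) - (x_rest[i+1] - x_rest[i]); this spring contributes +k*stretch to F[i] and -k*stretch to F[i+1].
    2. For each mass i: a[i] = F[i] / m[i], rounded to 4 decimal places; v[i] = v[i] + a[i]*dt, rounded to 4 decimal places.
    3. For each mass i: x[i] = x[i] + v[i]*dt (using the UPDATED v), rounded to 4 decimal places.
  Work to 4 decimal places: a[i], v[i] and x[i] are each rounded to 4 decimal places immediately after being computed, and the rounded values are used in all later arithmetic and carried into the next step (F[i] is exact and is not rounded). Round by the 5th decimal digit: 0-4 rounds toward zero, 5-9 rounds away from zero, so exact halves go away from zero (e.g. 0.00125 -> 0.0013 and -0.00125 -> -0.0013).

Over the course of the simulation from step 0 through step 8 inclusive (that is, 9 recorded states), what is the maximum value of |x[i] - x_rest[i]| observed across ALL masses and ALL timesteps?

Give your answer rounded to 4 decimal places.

Step 0: x=[2.0000 10.0000] v=[0.0000 2.0000]
Step 1: x=[2.3200 10.0800] v=[1.6000 0.4000]
Step 2: x=[2.9408 9.8592] v=[3.1040 -1.1040]
Step 3: x=[3.7951 9.4049] v=[4.2714 -2.2714]
Step 4: x=[4.7782 8.8218] v=[4.9153 -2.9153]
Step 5: x=[5.7647 8.2353] v=[4.9327 -2.9327]
Step 6: x=[6.6289 7.7711] v=[4.3209 -2.3209]
Step 7: x=[7.2645 7.5355] v=[3.1778 -1.1778]
Step 8: x=[7.6017 7.5983] v=[1.6862 0.3138]
Max displacement = 3.6017

Answer: 3.6017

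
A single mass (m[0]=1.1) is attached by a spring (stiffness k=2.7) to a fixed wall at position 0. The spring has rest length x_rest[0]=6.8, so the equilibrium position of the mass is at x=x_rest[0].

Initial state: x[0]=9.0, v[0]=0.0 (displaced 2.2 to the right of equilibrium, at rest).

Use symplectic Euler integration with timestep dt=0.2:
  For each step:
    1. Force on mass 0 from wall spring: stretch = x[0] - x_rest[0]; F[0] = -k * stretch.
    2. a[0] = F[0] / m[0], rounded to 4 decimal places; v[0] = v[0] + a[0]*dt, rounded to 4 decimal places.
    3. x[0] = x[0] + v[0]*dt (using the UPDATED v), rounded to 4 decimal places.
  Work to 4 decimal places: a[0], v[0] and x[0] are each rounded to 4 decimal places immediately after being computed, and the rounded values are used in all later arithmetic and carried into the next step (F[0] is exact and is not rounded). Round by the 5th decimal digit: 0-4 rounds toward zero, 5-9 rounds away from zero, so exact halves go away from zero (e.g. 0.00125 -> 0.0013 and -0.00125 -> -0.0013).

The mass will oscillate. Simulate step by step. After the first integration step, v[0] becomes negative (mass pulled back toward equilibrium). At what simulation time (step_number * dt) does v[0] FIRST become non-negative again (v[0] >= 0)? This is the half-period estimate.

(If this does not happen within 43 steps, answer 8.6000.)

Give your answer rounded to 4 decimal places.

Step 0: x=[9.0000] v=[0.0000]
Step 1: x=[8.7840] v=[-1.0800]
Step 2: x=[8.3732] v=[-2.0540]
Step 3: x=[7.8079] v=[-2.8263]
Step 4: x=[7.1437] v=[-3.3211]
Step 5: x=[6.4457] v=[-3.4898]
Step 6: x=[5.7825] v=[-3.3159]
Step 7: x=[5.2192] v=[-2.8164]
Step 8: x=[4.8111] v=[-2.0404]
Step 9: x=[4.5983] v=[-1.0640]
Step 10: x=[4.6017] v=[0.0168]
First v>=0 after going negative at step 10, time=2.0000

Answer: 2.0000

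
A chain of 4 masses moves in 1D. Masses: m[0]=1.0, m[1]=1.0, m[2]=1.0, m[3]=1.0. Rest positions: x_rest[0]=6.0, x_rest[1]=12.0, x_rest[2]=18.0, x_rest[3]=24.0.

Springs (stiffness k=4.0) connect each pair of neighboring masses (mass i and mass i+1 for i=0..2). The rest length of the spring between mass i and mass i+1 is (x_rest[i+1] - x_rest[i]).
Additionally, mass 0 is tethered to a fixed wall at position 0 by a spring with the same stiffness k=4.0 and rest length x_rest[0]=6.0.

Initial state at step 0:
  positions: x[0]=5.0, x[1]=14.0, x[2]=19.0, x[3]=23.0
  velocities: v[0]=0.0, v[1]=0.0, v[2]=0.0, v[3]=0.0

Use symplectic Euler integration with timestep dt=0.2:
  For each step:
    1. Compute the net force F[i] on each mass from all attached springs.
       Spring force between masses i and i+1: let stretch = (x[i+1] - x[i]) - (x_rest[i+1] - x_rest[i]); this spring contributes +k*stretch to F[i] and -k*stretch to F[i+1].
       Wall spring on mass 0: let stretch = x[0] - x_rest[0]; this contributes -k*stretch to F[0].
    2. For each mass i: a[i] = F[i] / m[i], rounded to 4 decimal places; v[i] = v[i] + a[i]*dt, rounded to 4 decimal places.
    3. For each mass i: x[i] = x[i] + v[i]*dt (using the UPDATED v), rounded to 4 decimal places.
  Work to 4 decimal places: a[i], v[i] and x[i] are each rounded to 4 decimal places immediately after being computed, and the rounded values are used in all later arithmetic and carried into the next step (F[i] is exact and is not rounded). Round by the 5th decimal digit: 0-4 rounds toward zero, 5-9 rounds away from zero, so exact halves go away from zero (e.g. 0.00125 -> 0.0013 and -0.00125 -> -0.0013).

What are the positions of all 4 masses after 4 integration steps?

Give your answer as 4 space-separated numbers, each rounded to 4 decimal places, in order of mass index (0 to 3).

Answer: 7.7274 10.9219 17.5986 25.1373

Derivation:
Step 0: x=[5.0000 14.0000 19.0000 23.0000] v=[0.0000 0.0000 0.0000 0.0000]
Step 1: x=[5.6400 13.3600 18.8400 23.3200] v=[3.2000 -3.2000 -0.8000 1.6000]
Step 2: x=[6.6128 12.3616 18.5200 23.8832] v=[4.8640 -4.9920 -1.6000 2.8160]
Step 3: x=[7.4474 11.4287 18.0728 24.5483] v=[4.1728 -4.6643 -2.2362 3.3254]
Step 4: x=[7.7274 10.9219 17.5986 25.1373] v=[1.3999 -2.5341 -2.3711 2.9450]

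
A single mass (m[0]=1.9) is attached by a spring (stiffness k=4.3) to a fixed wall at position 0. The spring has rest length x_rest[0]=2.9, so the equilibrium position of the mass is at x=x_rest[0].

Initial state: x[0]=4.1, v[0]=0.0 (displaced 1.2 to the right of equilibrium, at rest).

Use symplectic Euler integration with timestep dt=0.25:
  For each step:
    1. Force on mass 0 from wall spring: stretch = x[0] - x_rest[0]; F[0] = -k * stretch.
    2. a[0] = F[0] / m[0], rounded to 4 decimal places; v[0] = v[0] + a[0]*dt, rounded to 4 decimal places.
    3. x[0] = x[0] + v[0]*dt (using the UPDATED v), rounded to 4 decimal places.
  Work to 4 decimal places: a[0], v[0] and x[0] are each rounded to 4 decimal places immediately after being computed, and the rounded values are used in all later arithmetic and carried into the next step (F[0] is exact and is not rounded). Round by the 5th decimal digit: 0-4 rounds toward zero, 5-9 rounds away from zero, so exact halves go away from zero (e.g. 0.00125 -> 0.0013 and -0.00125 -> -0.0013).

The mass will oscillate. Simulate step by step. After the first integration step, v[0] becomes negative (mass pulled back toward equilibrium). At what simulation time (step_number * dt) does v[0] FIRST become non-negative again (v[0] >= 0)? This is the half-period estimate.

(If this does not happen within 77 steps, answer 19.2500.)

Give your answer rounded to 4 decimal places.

Answer: 2.2500

Derivation:
Step 0: x=[4.1000] v=[0.0000]
Step 1: x=[3.9303] v=[-0.6790]
Step 2: x=[3.6148] v=[-1.2619]
Step 3: x=[3.1982] v=[-1.6663]
Step 4: x=[2.7395] v=[-1.8350]
Step 5: x=[2.3035] v=[-1.7442]
Step 6: x=[1.9518] v=[-1.4067]
Step 7: x=[1.7343] v=[-0.8702]
Step 8: x=[1.6816] v=[-0.2107]
Step 9: x=[1.8013] v=[0.4787]
First v>=0 after going negative at step 9, time=2.2500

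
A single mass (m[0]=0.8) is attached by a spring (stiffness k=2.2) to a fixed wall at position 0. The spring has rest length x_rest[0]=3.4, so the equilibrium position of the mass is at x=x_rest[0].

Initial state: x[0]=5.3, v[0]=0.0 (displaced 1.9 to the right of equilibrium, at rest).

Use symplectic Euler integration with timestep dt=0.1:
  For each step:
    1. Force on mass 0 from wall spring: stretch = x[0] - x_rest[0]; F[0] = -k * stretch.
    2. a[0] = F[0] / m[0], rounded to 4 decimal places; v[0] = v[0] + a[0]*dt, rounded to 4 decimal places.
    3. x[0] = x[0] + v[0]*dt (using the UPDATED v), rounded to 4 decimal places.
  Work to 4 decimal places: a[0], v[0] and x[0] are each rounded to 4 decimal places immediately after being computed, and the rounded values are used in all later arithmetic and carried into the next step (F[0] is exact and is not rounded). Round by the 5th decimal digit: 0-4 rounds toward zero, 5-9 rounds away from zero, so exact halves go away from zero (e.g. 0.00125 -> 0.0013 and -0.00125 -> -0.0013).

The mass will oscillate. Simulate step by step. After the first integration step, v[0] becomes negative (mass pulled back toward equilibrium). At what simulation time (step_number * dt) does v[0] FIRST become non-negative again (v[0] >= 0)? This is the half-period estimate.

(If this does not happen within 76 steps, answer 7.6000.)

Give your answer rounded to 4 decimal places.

Answer: 1.9000

Derivation:
Step 0: x=[5.3000] v=[0.0000]
Step 1: x=[5.2478] v=[-0.5225]
Step 2: x=[5.1447] v=[-1.0307]
Step 3: x=[4.9937] v=[-1.5105]
Step 4: x=[4.7988] v=[-1.9488]
Step 5: x=[4.5655] v=[-2.3335]
Step 6: x=[4.3001] v=[-2.6540]
Step 7: x=[4.0100] v=[-2.9015]
Step 8: x=[3.7031] v=[-3.0693]
Step 9: x=[3.3878] v=[-3.1527]
Step 10: x=[3.0729] v=[-3.1493]
Step 11: x=[2.7670] v=[-3.0594]
Step 12: x=[2.4785] v=[-2.8853]
Step 13: x=[2.2153] v=[-2.6319]
Step 14: x=[1.9847] v=[-2.3061]
Step 15: x=[1.7930] v=[-1.9169]
Step 16: x=[1.6455] v=[-1.4750]
Step 17: x=[1.5463] v=[-0.9925]
Step 18: x=[1.4980] v=[-0.4827]
Step 19: x=[1.5020] v=[0.0404]
First v>=0 after going negative at step 19, time=1.9000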